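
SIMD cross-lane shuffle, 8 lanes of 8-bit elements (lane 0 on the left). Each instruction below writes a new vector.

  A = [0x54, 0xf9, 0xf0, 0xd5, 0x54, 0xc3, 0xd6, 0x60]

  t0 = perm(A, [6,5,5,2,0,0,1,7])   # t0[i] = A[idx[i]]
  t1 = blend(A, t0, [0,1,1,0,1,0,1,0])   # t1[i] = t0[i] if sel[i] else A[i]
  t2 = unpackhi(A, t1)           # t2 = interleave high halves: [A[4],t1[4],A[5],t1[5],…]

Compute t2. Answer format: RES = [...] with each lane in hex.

  t0: d6 c3 c3 f0 54 54 f9 60
  t1: 54 c3 c3 d5 54 c3 f9 60
  t2: 54 54 c3 c3 d6 f9 60 60

RES = [0x54, 0x54, 0xc3, 0xc3, 0xd6, 0xf9, 0x60, 0x60]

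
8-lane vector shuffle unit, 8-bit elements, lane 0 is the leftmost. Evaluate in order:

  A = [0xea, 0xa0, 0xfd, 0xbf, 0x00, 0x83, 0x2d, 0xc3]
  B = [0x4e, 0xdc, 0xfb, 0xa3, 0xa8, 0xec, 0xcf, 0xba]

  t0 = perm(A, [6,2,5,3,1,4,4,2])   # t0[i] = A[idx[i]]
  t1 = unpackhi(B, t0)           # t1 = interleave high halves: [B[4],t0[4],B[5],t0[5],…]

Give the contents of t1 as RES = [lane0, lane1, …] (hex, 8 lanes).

RES = [0xa8, 0xa0, 0xec, 0x00, 0xcf, 0x00, 0xba, 0xfd]

  t0: 2d fd 83 bf a0 00 00 fd
  t1: a8 a0 ec 00 cf 00 ba fd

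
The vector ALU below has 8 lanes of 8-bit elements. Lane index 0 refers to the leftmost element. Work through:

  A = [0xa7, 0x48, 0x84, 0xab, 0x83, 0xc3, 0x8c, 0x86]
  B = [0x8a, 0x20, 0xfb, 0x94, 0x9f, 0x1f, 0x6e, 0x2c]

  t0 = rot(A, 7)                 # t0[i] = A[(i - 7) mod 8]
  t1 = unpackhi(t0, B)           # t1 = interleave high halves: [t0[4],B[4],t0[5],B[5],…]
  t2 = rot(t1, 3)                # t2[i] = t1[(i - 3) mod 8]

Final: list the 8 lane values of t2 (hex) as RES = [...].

RES = [ 0x6e  0xa7  0x2c  0xc3  0x9f  0x8c  0x1f  0x86 ]

→ t0 |48|84|ab|83|c3|8c|86|a7|
→ t1 |c3|9f|8c|1f|86|6e|a7|2c|
→ t2 |6e|a7|2c|c3|9f|8c|1f|86|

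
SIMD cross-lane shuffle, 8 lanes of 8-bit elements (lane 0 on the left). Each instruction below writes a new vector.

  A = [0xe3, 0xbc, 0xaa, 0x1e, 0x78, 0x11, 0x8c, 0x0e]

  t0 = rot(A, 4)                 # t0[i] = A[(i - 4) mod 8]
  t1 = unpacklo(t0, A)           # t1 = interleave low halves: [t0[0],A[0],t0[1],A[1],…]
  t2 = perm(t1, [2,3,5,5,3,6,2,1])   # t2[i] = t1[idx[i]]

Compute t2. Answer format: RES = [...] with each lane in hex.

RES = [ 0x11  0xbc  0xaa  0xaa  0xbc  0x0e  0x11  0xe3 ]

→ t0 |78|11|8c|0e|e3|bc|aa|1e|
→ t1 |78|e3|11|bc|8c|aa|0e|1e|
→ t2 |11|bc|aa|aa|bc|0e|11|e3|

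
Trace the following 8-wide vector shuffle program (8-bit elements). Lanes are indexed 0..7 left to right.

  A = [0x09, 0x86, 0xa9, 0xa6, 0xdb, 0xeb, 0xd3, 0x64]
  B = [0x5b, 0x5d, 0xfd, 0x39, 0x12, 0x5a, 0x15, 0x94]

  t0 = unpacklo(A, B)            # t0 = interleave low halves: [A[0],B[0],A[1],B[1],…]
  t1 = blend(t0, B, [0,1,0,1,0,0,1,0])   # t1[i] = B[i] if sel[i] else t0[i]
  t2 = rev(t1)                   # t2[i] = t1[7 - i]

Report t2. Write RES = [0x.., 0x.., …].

t0 = [0x09, 0x5b, 0x86, 0x5d, 0xa9, 0xfd, 0xa6, 0x39]
t1 = [0x09, 0x5d, 0x86, 0x39, 0xa9, 0xfd, 0x15, 0x39]
t2 = [0x39, 0x15, 0xfd, 0xa9, 0x39, 0x86, 0x5d, 0x09]

RES = [0x39, 0x15, 0xfd, 0xa9, 0x39, 0x86, 0x5d, 0x09]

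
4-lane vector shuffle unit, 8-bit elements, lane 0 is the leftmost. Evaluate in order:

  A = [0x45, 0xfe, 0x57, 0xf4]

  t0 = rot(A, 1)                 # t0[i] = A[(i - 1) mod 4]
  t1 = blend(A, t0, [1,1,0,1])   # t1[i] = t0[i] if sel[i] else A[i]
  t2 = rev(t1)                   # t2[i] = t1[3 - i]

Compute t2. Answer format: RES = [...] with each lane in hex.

RES = [ 0x57  0x57  0x45  0xf4 ]

  t0: f4 45 fe 57
  t1: f4 45 57 57
  t2: 57 57 45 f4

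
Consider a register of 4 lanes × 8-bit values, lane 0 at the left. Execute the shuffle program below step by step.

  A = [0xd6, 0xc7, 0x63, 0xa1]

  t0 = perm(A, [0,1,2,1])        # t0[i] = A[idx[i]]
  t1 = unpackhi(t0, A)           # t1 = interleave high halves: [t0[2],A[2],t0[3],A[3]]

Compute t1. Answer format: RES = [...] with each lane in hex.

  t0: d6 c7 63 c7
  t1: 63 63 c7 a1

RES = [ 0x63  0x63  0xc7  0xa1 ]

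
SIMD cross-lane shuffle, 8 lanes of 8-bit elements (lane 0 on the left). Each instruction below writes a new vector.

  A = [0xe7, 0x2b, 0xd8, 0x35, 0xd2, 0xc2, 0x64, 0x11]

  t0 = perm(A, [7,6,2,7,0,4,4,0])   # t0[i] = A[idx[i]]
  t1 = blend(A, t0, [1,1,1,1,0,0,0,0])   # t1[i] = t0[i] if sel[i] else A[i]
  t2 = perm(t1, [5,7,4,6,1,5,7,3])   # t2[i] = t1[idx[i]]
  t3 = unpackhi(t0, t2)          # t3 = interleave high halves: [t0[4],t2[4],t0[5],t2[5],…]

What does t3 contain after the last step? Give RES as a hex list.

→ t0 |11|64|d8|11|e7|d2|d2|e7|
→ t1 |11|64|d8|11|d2|c2|64|11|
→ t2 |c2|11|d2|64|64|c2|11|11|
→ t3 |e7|64|d2|c2|d2|11|e7|11|

RES = [0xe7, 0x64, 0xd2, 0xc2, 0xd2, 0x11, 0xe7, 0x11]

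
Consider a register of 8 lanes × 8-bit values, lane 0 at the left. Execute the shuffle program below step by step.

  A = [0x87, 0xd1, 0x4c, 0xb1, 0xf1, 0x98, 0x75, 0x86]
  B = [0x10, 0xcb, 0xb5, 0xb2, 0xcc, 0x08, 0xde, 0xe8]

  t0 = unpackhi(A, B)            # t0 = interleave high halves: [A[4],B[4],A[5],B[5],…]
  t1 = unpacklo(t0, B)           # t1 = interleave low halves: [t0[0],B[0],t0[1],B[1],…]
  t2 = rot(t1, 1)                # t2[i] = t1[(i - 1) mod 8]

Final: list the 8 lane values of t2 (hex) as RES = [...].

→ t0 |f1|cc|98|08|75|de|86|e8|
→ t1 |f1|10|cc|cb|98|b5|08|b2|
→ t2 |b2|f1|10|cc|cb|98|b5|08|

RES = [0xb2, 0xf1, 0x10, 0xcc, 0xcb, 0x98, 0xb5, 0x08]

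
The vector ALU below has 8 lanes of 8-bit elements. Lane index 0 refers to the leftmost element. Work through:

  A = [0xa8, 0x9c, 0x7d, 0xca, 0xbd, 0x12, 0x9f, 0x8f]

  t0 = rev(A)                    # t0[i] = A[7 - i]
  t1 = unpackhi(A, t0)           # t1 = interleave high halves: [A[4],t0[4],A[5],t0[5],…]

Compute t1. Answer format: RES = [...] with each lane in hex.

RES = [ 0xbd  0xca  0x12  0x7d  0x9f  0x9c  0x8f  0xa8 ]

→ t0 |8f|9f|12|bd|ca|7d|9c|a8|
→ t1 |bd|ca|12|7d|9f|9c|8f|a8|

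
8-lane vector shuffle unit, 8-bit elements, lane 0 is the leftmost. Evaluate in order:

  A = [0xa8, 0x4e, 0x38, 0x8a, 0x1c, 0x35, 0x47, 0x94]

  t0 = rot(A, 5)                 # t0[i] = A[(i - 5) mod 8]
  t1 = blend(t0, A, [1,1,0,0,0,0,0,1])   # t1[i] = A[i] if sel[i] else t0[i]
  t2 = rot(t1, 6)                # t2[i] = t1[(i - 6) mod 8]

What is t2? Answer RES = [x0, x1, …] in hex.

→ t0 |8a|1c|35|47|94|a8|4e|38|
→ t1 |a8|4e|35|47|94|a8|4e|94|
→ t2 |35|47|94|a8|4e|94|a8|4e|

RES = [ 0x35  0x47  0x94  0xa8  0x4e  0x94  0xa8  0x4e ]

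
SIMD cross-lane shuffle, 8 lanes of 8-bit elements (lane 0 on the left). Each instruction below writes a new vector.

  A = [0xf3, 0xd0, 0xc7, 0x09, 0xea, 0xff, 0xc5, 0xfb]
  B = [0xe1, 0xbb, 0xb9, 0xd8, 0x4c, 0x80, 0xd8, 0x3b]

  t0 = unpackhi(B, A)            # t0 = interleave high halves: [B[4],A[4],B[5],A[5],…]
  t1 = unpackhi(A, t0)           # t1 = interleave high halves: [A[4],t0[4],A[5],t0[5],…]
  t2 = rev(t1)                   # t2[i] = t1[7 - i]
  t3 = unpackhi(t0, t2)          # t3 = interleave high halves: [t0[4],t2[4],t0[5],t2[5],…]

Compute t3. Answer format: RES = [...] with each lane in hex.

t0 = [0x4c, 0xea, 0x80, 0xff, 0xd8, 0xc5, 0x3b, 0xfb]
t1 = [0xea, 0xd8, 0xff, 0xc5, 0xc5, 0x3b, 0xfb, 0xfb]
t2 = [0xfb, 0xfb, 0x3b, 0xc5, 0xc5, 0xff, 0xd8, 0xea]
t3 = [0xd8, 0xc5, 0xc5, 0xff, 0x3b, 0xd8, 0xfb, 0xea]

RES = [0xd8, 0xc5, 0xc5, 0xff, 0x3b, 0xd8, 0xfb, 0xea]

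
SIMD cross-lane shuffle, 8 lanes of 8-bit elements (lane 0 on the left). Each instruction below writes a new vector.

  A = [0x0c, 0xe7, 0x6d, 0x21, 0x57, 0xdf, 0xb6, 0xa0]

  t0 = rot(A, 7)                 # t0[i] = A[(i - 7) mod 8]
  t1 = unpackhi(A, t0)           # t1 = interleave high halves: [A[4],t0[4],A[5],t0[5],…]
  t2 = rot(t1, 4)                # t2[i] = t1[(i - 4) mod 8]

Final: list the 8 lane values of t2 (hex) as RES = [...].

→ t0 |e7|6d|21|57|df|b6|a0|0c|
→ t1 |57|df|df|b6|b6|a0|a0|0c|
→ t2 |b6|a0|a0|0c|57|df|df|b6|

RES = [0xb6, 0xa0, 0xa0, 0x0c, 0x57, 0xdf, 0xdf, 0xb6]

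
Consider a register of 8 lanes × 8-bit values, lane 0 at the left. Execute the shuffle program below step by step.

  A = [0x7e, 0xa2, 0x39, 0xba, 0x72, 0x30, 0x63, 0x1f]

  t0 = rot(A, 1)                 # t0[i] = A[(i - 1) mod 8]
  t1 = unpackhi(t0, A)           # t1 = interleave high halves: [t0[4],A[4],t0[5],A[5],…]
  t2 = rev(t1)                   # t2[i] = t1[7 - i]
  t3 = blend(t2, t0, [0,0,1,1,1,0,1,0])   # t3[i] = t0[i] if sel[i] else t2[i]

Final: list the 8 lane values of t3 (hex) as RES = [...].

RES = [ 0x1f  0x63  0xa2  0x39  0xba  0x72  0x30  0xba ]

t0 = [0x1f, 0x7e, 0xa2, 0x39, 0xba, 0x72, 0x30, 0x63]
t1 = [0xba, 0x72, 0x72, 0x30, 0x30, 0x63, 0x63, 0x1f]
t2 = [0x1f, 0x63, 0x63, 0x30, 0x30, 0x72, 0x72, 0xba]
t3 = [0x1f, 0x63, 0xa2, 0x39, 0xba, 0x72, 0x30, 0xba]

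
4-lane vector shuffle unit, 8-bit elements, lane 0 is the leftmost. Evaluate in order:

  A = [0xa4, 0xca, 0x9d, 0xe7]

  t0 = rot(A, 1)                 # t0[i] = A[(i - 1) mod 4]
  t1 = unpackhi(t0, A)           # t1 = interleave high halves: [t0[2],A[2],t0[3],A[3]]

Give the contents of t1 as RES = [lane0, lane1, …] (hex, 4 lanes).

RES = [ 0xca  0x9d  0x9d  0xe7 ]

t0 = [0xe7, 0xa4, 0xca, 0x9d]
t1 = [0xca, 0x9d, 0x9d, 0xe7]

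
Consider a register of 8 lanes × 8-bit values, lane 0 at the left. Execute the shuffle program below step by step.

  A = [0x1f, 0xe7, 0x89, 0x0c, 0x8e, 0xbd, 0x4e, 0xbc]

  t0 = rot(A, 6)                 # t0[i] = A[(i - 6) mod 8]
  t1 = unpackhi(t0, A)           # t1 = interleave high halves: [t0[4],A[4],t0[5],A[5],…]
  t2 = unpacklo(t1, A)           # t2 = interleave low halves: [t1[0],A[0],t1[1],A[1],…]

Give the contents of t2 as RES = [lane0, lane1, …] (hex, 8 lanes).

RES = [0x4e, 0x1f, 0x8e, 0xe7, 0xbc, 0x89, 0xbd, 0x0c]

t0 = [0x89, 0x0c, 0x8e, 0xbd, 0x4e, 0xbc, 0x1f, 0xe7]
t1 = [0x4e, 0x8e, 0xbc, 0xbd, 0x1f, 0x4e, 0xe7, 0xbc]
t2 = [0x4e, 0x1f, 0x8e, 0xe7, 0xbc, 0x89, 0xbd, 0x0c]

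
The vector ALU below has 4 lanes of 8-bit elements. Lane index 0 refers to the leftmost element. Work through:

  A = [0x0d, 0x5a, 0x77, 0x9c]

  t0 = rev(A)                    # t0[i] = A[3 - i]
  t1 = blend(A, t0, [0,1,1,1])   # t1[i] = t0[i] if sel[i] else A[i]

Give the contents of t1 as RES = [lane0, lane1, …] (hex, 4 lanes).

→ t0 |9c|77|5a|0d|
→ t1 |0d|77|5a|0d|

RES = [ 0x0d  0x77  0x5a  0x0d ]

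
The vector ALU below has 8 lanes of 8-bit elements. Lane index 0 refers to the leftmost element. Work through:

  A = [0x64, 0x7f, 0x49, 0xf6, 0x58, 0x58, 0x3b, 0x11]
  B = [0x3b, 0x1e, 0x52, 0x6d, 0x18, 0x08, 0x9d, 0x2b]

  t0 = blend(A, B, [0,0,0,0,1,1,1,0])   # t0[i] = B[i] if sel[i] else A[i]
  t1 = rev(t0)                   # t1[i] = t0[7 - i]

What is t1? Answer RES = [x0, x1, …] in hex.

t0 = [0x64, 0x7f, 0x49, 0xf6, 0x18, 0x08, 0x9d, 0x11]
t1 = [0x11, 0x9d, 0x08, 0x18, 0xf6, 0x49, 0x7f, 0x64]

RES = [0x11, 0x9d, 0x08, 0x18, 0xf6, 0x49, 0x7f, 0x64]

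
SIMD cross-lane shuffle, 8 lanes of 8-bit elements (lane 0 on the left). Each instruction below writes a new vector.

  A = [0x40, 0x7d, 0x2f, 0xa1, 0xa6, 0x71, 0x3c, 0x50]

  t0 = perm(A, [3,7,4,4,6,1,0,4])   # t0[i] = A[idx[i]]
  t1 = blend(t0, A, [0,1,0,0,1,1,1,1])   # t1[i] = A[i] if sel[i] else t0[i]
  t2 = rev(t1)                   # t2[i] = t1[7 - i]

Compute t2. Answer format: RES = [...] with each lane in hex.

t0 = [0xa1, 0x50, 0xa6, 0xa6, 0x3c, 0x7d, 0x40, 0xa6]
t1 = [0xa1, 0x7d, 0xa6, 0xa6, 0xa6, 0x71, 0x3c, 0x50]
t2 = [0x50, 0x3c, 0x71, 0xa6, 0xa6, 0xa6, 0x7d, 0xa1]

RES = [ 0x50  0x3c  0x71  0xa6  0xa6  0xa6  0x7d  0xa1 ]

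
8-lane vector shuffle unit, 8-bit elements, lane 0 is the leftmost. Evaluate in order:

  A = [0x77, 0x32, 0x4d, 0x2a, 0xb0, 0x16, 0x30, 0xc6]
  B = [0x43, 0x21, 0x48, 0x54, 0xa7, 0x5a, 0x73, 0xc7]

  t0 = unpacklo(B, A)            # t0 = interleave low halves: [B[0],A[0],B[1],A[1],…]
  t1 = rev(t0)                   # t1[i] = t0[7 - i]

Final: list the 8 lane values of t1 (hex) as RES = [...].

→ t0 |43|77|21|32|48|4d|54|2a|
→ t1 |2a|54|4d|48|32|21|77|43|

RES = [ 0x2a  0x54  0x4d  0x48  0x32  0x21  0x77  0x43 ]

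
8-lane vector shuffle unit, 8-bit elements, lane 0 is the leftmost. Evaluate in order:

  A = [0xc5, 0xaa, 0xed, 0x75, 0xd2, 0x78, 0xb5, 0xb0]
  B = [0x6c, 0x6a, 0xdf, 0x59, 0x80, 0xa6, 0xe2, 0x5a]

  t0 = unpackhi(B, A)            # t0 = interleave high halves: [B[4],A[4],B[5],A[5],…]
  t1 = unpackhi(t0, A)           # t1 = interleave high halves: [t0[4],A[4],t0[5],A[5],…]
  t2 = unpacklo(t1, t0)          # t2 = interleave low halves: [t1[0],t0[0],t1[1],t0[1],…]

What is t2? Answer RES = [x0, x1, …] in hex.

→ t0 |80|d2|a6|78|e2|b5|5a|b0|
→ t1 |e2|d2|b5|78|5a|b5|b0|b0|
→ t2 |e2|80|d2|d2|b5|a6|78|78|

RES = [ 0xe2  0x80  0xd2  0xd2  0xb5  0xa6  0x78  0x78 ]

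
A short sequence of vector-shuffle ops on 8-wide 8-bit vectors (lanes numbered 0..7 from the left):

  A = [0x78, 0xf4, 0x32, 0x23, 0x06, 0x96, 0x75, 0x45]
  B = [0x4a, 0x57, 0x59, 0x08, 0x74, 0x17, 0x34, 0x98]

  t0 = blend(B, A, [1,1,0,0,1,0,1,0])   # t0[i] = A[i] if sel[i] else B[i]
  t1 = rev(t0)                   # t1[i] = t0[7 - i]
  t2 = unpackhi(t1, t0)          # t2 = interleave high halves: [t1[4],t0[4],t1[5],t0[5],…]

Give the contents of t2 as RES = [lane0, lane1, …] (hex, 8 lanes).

t0 = [0x78, 0xf4, 0x59, 0x08, 0x06, 0x17, 0x75, 0x98]
t1 = [0x98, 0x75, 0x17, 0x06, 0x08, 0x59, 0xf4, 0x78]
t2 = [0x08, 0x06, 0x59, 0x17, 0xf4, 0x75, 0x78, 0x98]

RES = [0x08, 0x06, 0x59, 0x17, 0xf4, 0x75, 0x78, 0x98]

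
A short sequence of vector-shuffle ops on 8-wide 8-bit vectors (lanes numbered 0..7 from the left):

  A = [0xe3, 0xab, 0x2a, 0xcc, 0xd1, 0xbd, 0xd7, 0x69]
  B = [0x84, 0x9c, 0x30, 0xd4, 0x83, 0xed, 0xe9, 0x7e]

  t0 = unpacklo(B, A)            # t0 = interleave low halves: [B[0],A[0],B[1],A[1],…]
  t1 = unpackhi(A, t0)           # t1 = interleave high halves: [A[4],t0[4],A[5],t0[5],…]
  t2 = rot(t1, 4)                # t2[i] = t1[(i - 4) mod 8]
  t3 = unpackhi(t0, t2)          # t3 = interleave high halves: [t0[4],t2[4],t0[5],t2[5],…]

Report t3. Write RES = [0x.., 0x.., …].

→ t0 |84|e3|9c|ab|30|2a|d4|cc|
→ t1 |d1|30|bd|2a|d7|d4|69|cc|
→ t2 |d7|d4|69|cc|d1|30|bd|2a|
→ t3 |30|d1|2a|30|d4|bd|cc|2a|

RES = [0x30, 0xd1, 0x2a, 0x30, 0xd4, 0xbd, 0xcc, 0x2a]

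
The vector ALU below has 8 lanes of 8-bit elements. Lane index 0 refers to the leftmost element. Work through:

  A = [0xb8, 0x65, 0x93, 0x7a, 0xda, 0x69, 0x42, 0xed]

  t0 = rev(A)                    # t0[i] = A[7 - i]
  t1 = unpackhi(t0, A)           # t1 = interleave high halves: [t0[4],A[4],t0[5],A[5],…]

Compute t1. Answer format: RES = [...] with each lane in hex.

RES = [ 0x7a  0xda  0x93  0x69  0x65  0x42  0xb8  0xed ]

  t0: ed 42 69 da 7a 93 65 b8
  t1: 7a da 93 69 65 42 b8 ed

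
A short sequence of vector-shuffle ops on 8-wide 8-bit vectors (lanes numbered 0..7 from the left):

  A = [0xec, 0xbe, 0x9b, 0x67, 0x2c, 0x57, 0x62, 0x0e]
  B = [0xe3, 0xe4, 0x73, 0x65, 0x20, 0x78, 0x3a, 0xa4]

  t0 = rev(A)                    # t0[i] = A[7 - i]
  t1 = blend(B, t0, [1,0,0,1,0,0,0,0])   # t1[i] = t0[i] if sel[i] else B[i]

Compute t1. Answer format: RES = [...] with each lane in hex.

  t0: 0e 62 57 2c 67 9b be ec
  t1: 0e e4 73 2c 20 78 3a a4

RES = [0x0e, 0xe4, 0x73, 0x2c, 0x20, 0x78, 0x3a, 0xa4]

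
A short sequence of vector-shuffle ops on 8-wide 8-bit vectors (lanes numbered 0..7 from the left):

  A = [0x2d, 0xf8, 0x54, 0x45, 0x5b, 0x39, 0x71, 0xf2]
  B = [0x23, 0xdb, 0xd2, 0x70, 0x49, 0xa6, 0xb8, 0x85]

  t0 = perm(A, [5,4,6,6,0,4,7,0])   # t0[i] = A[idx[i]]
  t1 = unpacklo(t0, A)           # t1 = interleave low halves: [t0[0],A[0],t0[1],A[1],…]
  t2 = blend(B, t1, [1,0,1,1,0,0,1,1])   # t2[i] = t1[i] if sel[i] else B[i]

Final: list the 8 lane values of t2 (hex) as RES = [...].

RES = [0x39, 0xdb, 0x5b, 0xf8, 0x49, 0xa6, 0x71, 0x45]

t0 = [0x39, 0x5b, 0x71, 0x71, 0x2d, 0x5b, 0xf2, 0x2d]
t1 = [0x39, 0x2d, 0x5b, 0xf8, 0x71, 0x54, 0x71, 0x45]
t2 = [0x39, 0xdb, 0x5b, 0xf8, 0x49, 0xa6, 0x71, 0x45]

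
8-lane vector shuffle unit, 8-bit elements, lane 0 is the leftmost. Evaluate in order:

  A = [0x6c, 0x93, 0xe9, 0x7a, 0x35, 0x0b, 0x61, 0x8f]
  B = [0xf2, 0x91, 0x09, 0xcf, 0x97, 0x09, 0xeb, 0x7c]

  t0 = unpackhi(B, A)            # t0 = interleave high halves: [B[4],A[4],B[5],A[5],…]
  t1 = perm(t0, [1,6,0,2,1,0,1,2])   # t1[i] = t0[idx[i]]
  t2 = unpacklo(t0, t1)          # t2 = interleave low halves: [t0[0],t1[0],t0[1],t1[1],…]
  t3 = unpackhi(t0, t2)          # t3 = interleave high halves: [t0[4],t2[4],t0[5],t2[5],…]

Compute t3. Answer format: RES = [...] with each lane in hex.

RES = [0xeb, 0x09, 0x61, 0x97, 0x7c, 0x0b, 0x8f, 0x09]

→ t0 |97|35|09|0b|eb|61|7c|8f|
→ t1 |35|7c|97|09|35|97|35|09|
→ t2 |97|35|35|7c|09|97|0b|09|
→ t3 |eb|09|61|97|7c|0b|8f|09|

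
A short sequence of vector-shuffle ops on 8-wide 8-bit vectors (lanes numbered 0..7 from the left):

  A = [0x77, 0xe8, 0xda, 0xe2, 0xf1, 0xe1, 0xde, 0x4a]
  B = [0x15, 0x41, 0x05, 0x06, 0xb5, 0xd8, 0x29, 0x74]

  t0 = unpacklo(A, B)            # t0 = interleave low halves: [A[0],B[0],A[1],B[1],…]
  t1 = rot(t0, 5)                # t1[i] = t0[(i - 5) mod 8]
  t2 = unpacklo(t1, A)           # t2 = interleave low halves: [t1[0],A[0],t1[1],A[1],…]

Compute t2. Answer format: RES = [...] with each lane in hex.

  t0: 77 15 e8 41 da 05 e2 06
  t1: 41 da 05 e2 06 77 15 e8
  t2: 41 77 da e8 05 da e2 e2

RES = [ 0x41  0x77  0xda  0xe8  0x05  0xda  0xe2  0xe2 ]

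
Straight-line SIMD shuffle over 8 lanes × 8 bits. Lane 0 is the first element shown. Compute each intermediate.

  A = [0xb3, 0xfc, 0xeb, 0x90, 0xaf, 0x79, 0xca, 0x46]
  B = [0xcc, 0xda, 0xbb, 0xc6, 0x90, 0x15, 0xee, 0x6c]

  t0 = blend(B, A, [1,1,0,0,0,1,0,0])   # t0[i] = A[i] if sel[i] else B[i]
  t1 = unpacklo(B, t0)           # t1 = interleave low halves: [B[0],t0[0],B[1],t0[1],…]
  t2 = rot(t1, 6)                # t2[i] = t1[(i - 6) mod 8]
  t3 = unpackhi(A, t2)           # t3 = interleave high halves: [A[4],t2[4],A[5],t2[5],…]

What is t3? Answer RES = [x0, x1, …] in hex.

  t0: b3 fc bb c6 90 79 ee 6c
  t1: cc b3 da fc bb bb c6 c6
  t2: da fc bb bb c6 c6 cc b3
  t3: af c6 79 c6 ca cc 46 b3

RES = [0xaf, 0xc6, 0x79, 0xc6, 0xca, 0xcc, 0x46, 0xb3]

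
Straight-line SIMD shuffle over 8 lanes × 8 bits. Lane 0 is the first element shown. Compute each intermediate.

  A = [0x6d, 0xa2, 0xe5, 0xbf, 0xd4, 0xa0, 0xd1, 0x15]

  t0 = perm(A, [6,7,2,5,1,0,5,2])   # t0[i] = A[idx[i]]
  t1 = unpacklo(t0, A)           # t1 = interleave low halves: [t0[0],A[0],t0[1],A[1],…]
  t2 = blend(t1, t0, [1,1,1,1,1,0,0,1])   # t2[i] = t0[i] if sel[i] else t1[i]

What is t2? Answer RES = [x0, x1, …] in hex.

  t0: d1 15 e5 a0 a2 6d a0 e5
  t1: d1 6d 15 a2 e5 e5 a0 bf
  t2: d1 15 e5 a0 a2 e5 a0 e5

RES = [ 0xd1  0x15  0xe5  0xa0  0xa2  0xe5  0xa0  0xe5 ]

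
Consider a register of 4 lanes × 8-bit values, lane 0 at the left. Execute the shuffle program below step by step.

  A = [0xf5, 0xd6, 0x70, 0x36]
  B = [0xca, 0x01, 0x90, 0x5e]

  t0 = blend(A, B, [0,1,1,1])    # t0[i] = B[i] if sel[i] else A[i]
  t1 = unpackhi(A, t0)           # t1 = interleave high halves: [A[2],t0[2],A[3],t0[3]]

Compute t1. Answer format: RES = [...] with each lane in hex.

RES = [ 0x70  0x90  0x36  0x5e ]

t0 = [0xf5, 0x01, 0x90, 0x5e]
t1 = [0x70, 0x90, 0x36, 0x5e]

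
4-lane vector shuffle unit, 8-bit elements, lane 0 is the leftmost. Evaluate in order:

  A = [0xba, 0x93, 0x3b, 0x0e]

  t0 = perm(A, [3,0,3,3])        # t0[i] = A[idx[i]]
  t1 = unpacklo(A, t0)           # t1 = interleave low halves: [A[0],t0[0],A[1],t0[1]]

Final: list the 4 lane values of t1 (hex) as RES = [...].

RES = [0xba, 0x0e, 0x93, 0xba]

→ t0 |0e|ba|0e|0e|
→ t1 |ba|0e|93|ba|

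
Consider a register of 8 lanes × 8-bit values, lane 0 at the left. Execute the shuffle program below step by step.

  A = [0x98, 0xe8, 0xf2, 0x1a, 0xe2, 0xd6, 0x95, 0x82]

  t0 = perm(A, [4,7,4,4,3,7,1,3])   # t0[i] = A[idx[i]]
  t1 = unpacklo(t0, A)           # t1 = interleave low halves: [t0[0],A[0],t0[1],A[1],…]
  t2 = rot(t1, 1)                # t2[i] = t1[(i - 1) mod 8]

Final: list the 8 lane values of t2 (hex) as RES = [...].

RES = [ 0x1a  0xe2  0x98  0x82  0xe8  0xe2  0xf2  0xe2 ]

  t0: e2 82 e2 e2 1a 82 e8 1a
  t1: e2 98 82 e8 e2 f2 e2 1a
  t2: 1a e2 98 82 e8 e2 f2 e2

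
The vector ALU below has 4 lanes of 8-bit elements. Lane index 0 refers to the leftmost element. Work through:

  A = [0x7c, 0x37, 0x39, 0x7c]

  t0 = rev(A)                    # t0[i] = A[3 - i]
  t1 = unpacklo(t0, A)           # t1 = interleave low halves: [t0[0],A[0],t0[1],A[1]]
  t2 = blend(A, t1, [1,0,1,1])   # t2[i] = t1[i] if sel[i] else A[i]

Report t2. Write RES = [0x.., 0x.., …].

RES = [ 0x7c  0x37  0x39  0x37 ]

→ t0 |7c|39|37|7c|
→ t1 |7c|7c|39|37|
→ t2 |7c|37|39|37|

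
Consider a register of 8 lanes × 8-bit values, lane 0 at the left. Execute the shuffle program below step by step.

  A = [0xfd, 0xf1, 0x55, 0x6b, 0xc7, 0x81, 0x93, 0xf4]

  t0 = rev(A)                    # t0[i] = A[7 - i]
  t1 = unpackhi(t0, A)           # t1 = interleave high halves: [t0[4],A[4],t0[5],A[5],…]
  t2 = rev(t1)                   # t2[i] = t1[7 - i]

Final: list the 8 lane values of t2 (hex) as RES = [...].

RES = [ 0xf4  0xfd  0x93  0xf1  0x81  0x55  0xc7  0x6b ]

t0 = [0xf4, 0x93, 0x81, 0xc7, 0x6b, 0x55, 0xf1, 0xfd]
t1 = [0x6b, 0xc7, 0x55, 0x81, 0xf1, 0x93, 0xfd, 0xf4]
t2 = [0xf4, 0xfd, 0x93, 0xf1, 0x81, 0x55, 0xc7, 0x6b]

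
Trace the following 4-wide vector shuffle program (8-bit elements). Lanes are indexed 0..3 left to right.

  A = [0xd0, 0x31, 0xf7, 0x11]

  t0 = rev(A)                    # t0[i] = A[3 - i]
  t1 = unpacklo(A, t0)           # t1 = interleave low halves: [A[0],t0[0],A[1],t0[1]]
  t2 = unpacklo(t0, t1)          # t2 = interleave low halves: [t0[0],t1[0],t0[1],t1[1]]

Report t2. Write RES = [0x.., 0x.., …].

→ t0 |11|f7|31|d0|
→ t1 |d0|11|31|f7|
→ t2 |11|d0|f7|11|

RES = [ 0x11  0xd0  0xf7  0x11 ]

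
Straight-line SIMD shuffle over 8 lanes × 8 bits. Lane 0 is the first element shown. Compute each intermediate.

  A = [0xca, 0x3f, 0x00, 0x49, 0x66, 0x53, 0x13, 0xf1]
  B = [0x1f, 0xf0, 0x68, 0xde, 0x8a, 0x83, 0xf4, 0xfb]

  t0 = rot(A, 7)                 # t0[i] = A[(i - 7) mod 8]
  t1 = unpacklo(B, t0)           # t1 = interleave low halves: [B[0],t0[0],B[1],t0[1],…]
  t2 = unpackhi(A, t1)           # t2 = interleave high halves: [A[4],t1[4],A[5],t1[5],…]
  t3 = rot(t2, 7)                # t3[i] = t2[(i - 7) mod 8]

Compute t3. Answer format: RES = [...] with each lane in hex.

  t0: 3f 00 49 66 53 13 f1 ca
  t1: 1f 3f f0 00 68 49 de 66
  t2: 66 68 53 49 13 de f1 66
  t3: 68 53 49 13 de f1 66 66

RES = [ 0x68  0x53  0x49  0x13  0xde  0xf1  0x66  0x66 ]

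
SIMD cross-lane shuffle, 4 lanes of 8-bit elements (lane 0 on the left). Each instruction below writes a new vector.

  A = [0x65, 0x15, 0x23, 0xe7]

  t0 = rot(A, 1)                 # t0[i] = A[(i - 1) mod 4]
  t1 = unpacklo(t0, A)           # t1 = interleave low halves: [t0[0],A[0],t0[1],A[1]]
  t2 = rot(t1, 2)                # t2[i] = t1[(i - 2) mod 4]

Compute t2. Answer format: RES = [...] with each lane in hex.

t0 = [0xe7, 0x65, 0x15, 0x23]
t1 = [0xe7, 0x65, 0x65, 0x15]
t2 = [0x65, 0x15, 0xe7, 0x65]

RES = [ 0x65  0x15  0xe7  0x65 ]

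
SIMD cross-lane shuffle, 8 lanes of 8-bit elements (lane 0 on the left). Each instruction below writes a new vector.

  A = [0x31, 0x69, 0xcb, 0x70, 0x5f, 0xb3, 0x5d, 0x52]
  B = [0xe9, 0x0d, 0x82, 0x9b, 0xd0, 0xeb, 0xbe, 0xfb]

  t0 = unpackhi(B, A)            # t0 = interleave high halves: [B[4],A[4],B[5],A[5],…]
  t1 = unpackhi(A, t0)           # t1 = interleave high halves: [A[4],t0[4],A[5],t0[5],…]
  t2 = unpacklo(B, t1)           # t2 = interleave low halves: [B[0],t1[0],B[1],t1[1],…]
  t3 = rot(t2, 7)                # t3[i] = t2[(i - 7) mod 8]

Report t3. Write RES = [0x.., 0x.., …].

RES = [ 0x5f  0x0d  0xbe  0x82  0xb3  0x9b  0x5d  0xe9 ]

→ t0 |d0|5f|eb|b3|be|5d|fb|52|
→ t1 |5f|be|b3|5d|5d|fb|52|52|
→ t2 |e9|5f|0d|be|82|b3|9b|5d|
→ t3 |5f|0d|be|82|b3|9b|5d|e9|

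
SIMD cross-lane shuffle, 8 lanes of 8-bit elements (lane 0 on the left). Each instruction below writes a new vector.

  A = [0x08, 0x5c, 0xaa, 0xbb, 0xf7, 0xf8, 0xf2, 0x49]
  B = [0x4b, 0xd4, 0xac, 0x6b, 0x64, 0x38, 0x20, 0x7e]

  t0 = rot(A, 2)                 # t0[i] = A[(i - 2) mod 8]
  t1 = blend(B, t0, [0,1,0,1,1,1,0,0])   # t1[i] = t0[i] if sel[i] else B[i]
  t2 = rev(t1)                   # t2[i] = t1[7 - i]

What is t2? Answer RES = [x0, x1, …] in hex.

t0 = [0xf2, 0x49, 0x08, 0x5c, 0xaa, 0xbb, 0xf7, 0xf8]
t1 = [0x4b, 0x49, 0xac, 0x5c, 0xaa, 0xbb, 0x20, 0x7e]
t2 = [0x7e, 0x20, 0xbb, 0xaa, 0x5c, 0xac, 0x49, 0x4b]

RES = [ 0x7e  0x20  0xbb  0xaa  0x5c  0xac  0x49  0x4b ]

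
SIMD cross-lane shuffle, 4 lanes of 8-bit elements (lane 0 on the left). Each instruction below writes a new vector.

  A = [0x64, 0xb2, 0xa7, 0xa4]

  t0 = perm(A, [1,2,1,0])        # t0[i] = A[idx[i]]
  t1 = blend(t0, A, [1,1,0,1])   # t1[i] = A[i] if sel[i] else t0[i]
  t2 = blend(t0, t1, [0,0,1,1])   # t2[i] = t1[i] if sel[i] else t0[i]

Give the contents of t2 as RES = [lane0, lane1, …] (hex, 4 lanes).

t0 = [0xb2, 0xa7, 0xb2, 0x64]
t1 = [0x64, 0xb2, 0xb2, 0xa4]
t2 = [0xb2, 0xa7, 0xb2, 0xa4]

RES = [0xb2, 0xa7, 0xb2, 0xa4]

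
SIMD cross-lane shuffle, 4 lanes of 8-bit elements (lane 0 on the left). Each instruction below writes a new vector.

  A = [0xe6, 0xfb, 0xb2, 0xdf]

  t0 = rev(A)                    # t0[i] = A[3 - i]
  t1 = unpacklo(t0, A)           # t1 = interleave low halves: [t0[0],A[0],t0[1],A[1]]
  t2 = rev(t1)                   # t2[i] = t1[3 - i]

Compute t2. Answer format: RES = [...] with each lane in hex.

RES = [0xfb, 0xb2, 0xe6, 0xdf]

t0 = [0xdf, 0xb2, 0xfb, 0xe6]
t1 = [0xdf, 0xe6, 0xb2, 0xfb]
t2 = [0xfb, 0xb2, 0xe6, 0xdf]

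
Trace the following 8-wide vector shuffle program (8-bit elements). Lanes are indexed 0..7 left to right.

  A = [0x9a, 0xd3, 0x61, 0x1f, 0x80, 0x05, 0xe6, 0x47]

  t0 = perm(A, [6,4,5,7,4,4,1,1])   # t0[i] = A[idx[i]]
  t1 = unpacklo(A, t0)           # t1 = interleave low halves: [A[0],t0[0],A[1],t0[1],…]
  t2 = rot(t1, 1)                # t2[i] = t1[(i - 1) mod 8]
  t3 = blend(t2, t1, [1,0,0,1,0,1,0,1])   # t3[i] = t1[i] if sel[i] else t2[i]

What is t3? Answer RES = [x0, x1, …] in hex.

  t0: e6 80 05 47 80 80 d3 d3
  t1: 9a e6 d3 80 61 05 1f 47
  t2: 47 9a e6 d3 80 61 05 1f
  t3: 9a 9a e6 80 80 05 05 47

RES = [0x9a, 0x9a, 0xe6, 0x80, 0x80, 0x05, 0x05, 0x47]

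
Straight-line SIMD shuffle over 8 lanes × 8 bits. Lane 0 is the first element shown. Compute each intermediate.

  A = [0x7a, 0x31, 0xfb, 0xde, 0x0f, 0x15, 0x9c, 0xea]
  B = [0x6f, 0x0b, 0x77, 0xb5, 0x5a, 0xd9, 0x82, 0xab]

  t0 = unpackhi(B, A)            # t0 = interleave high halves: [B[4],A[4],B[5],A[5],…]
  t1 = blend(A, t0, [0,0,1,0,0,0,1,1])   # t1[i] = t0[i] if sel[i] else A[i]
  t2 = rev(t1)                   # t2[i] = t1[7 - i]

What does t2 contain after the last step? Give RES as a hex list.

RES = [0xea, 0xab, 0x15, 0x0f, 0xde, 0xd9, 0x31, 0x7a]

  t0: 5a 0f d9 15 82 9c ab ea
  t1: 7a 31 d9 de 0f 15 ab ea
  t2: ea ab 15 0f de d9 31 7a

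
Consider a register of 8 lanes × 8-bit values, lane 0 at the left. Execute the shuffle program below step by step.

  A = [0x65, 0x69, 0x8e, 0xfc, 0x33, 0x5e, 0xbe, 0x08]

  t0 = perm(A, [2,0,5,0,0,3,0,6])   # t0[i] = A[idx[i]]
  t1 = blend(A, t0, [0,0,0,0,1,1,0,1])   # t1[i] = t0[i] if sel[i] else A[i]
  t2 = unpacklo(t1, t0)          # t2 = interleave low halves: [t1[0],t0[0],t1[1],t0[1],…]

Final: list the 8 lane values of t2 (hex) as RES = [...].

RES = [0x65, 0x8e, 0x69, 0x65, 0x8e, 0x5e, 0xfc, 0x65]

t0 = [0x8e, 0x65, 0x5e, 0x65, 0x65, 0xfc, 0x65, 0xbe]
t1 = [0x65, 0x69, 0x8e, 0xfc, 0x65, 0xfc, 0xbe, 0xbe]
t2 = [0x65, 0x8e, 0x69, 0x65, 0x8e, 0x5e, 0xfc, 0x65]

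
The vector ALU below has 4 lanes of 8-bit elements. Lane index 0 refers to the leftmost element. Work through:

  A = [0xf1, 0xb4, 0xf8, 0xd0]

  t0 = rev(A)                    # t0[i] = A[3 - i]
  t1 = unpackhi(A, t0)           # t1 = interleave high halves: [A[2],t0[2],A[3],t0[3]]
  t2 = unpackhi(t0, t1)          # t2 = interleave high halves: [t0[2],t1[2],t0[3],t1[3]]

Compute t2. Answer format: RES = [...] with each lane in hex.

RES = [ 0xb4  0xd0  0xf1  0xf1 ]

→ t0 |d0|f8|b4|f1|
→ t1 |f8|b4|d0|f1|
→ t2 |b4|d0|f1|f1|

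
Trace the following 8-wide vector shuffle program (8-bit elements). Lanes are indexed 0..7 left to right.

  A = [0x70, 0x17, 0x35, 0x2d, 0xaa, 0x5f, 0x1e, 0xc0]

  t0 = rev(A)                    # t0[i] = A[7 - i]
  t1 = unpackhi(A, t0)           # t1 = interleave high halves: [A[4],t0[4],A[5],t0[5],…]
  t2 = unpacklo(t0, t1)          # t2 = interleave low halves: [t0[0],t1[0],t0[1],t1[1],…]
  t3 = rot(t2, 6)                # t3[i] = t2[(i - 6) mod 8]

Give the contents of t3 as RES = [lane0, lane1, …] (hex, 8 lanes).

RES = [ 0x1e  0x2d  0x5f  0x5f  0xaa  0x35  0xc0  0xaa ]

→ t0 |c0|1e|5f|aa|2d|35|17|70|
→ t1 |aa|2d|5f|35|1e|17|c0|70|
→ t2 |c0|aa|1e|2d|5f|5f|aa|35|
→ t3 |1e|2d|5f|5f|aa|35|c0|aa|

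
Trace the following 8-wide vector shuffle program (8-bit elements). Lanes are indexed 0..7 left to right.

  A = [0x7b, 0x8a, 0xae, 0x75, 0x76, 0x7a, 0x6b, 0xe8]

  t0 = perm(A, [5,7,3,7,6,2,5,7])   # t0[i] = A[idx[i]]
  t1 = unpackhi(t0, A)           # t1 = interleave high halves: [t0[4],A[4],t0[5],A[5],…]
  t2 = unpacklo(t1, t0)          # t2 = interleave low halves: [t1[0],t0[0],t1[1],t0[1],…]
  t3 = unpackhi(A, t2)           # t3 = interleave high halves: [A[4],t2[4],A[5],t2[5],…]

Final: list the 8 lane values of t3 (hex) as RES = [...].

  t0: 7a e8 75 e8 6b ae 7a e8
  t1: 6b 76 ae 7a 7a 6b e8 e8
  t2: 6b 7a 76 e8 ae 75 7a e8
  t3: 76 ae 7a 75 6b 7a e8 e8

RES = [ 0x76  0xae  0x7a  0x75  0x6b  0x7a  0xe8  0xe8 ]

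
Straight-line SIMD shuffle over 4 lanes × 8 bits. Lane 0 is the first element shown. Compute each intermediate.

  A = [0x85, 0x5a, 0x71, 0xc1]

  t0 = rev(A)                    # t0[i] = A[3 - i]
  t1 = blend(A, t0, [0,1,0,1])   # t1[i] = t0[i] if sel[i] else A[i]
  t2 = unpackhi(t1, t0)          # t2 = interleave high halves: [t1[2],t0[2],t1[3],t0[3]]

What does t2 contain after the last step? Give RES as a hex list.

RES = [ 0x71  0x5a  0x85  0x85 ]

  t0: c1 71 5a 85
  t1: 85 71 71 85
  t2: 71 5a 85 85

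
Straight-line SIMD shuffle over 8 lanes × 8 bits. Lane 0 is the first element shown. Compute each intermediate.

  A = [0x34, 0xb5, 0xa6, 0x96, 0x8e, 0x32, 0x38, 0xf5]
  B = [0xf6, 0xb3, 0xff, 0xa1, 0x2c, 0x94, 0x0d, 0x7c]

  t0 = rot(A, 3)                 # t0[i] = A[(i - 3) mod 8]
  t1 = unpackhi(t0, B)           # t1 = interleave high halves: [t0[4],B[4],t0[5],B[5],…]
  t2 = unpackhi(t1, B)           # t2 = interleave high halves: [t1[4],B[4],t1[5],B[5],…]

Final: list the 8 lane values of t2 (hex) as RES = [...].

RES = [ 0x96  0x2c  0x0d  0x94  0x8e  0x0d  0x7c  0x7c ]

t0 = [0x32, 0x38, 0xf5, 0x34, 0xb5, 0xa6, 0x96, 0x8e]
t1 = [0xb5, 0x2c, 0xa6, 0x94, 0x96, 0x0d, 0x8e, 0x7c]
t2 = [0x96, 0x2c, 0x0d, 0x94, 0x8e, 0x0d, 0x7c, 0x7c]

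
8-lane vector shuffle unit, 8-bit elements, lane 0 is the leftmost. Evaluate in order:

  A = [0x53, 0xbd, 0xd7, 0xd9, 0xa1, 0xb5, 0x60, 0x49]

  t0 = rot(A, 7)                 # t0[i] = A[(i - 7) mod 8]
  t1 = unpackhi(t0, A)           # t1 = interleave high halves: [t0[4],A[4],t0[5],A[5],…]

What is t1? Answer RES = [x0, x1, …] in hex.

  t0: bd d7 d9 a1 b5 60 49 53
  t1: b5 a1 60 b5 49 60 53 49

RES = [0xb5, 0xa1, 0x60, 0xb5, 0x49, 0x60, 0x53, 0x49]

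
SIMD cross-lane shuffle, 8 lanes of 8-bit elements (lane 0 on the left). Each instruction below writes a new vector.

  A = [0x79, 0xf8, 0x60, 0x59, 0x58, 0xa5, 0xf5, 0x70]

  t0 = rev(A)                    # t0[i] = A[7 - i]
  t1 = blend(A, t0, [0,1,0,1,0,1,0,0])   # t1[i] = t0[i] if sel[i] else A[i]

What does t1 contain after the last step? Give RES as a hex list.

RES = [ 0x79  0xf5  0x60  0x58  0x58  0x60  0xf5  0x70 ]

→ t0 |70|f5|a5|58|59|60|f8|79|
→ t1 |79|f5|60|58|58|60|f5|70|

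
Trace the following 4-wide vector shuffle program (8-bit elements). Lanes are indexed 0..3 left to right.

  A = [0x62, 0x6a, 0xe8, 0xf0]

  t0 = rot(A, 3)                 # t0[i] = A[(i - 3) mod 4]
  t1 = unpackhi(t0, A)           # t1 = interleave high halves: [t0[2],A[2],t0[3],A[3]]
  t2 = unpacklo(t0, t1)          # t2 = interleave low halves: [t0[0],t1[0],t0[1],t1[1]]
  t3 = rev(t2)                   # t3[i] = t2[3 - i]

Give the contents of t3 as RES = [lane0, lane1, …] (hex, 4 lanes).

RES = [ 0xe8  0xe8  0xf0  0x6a ]

t0 = [0x6a, 0xe8, 0xf0, 0x62]
t1 = [0xf0, 0xe8, 0x62, 0xf0]
t2 = [0x6a, 0xf0, 0xe8, 0xe8]
t3 = [0xe8, 0xe8, 0xf0, 0x6a]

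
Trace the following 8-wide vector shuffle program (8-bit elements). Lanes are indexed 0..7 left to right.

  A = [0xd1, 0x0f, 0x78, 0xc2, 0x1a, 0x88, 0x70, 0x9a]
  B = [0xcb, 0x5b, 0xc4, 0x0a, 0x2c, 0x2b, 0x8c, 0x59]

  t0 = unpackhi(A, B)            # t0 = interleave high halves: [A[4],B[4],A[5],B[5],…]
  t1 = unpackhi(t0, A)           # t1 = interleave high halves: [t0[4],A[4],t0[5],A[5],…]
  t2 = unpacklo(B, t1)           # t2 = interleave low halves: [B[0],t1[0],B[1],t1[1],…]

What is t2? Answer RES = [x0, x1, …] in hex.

→ t0 |1a|2c|88|2b|70|8c|9a|59|
→ t1 |70|1a|8c|88|9a|70|59|9a|
→ t2 |cb|70|5b|1a|c4|8c|0a|88|

RES = [ 0xcb  0x70  0x5b  0x1a  0xc4  0x8c  0x0a  0x88 ]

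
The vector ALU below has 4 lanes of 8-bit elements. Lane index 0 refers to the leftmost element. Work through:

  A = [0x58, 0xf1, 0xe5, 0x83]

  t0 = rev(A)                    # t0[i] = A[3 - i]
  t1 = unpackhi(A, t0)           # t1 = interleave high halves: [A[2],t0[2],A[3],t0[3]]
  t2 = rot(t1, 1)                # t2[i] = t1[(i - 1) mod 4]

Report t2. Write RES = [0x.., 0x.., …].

t0 = [0x83, 0xe5, 0xf1, 0x58]
t1 = [0xe5, 0xf1, 0x83, 0x58]
t2 = [0x58, 0xe5, 0xf1, 0x83]

RES = [0x58, 0xe5, 0xf1, 0x83]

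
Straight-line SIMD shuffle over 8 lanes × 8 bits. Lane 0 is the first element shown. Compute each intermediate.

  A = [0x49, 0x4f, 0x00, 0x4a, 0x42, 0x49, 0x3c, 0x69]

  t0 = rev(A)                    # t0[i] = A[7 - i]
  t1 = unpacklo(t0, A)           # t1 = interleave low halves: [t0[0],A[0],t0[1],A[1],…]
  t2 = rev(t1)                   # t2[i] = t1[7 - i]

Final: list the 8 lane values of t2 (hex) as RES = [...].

→ t0 |69|3c|49|42|4a|00|4f|49|
→ t1 |69|49|3c|4f|49|00|42|4a|
→ t2 |4a|42|00|49|4f|3c|49|69|

RES = [0x4a, 0x42, 0x00, 0x49, 0x4f, 0x3c, 0x49, 0x69]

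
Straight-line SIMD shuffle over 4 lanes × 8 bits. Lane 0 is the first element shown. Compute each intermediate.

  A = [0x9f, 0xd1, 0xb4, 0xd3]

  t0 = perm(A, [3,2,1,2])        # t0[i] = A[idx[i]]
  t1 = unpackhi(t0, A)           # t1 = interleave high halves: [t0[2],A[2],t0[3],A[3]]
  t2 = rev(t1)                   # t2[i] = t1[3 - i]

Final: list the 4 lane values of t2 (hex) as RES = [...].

t0 = [0xd3, 0xb4, 0xd1, 0xb4]
t1 = [0xd1, 0xb4, 0xb4, 0xd3]
t2 = [0xd3, 0xb4, 0xb4, 0xd1]

RES = [ 0xd3  0xb4  0xb4  0xd1 ]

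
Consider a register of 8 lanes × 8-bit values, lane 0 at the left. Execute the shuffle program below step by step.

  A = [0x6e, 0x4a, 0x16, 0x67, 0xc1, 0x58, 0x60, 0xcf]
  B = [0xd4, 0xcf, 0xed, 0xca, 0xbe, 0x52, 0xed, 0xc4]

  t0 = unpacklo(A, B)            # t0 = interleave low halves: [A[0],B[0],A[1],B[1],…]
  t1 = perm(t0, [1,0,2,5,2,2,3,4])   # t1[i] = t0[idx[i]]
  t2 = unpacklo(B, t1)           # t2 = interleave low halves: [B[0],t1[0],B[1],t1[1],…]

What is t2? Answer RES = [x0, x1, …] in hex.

RES = [0xd4, 0xd4, 0xcf, 0x6e, 0xed, 0x4a, 0xca, 0xed]

→ t0 |6e|d4|4a|cf|16|ed|67|ca|
→ t1 |d4|6e|4a|ed|4a|4a|cf|16|
→ t2 |d4|d4|cf|6e|ed|4a|ca|ed|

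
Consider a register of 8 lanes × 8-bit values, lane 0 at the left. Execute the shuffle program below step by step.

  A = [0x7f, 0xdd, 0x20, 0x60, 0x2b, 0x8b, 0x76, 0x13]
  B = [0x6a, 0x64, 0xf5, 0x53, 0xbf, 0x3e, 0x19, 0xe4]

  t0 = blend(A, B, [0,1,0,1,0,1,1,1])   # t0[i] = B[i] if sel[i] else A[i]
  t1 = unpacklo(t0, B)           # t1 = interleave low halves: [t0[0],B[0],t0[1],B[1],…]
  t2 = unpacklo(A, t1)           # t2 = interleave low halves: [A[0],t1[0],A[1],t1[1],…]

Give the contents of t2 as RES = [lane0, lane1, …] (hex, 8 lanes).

RES = [ 0x7f  0x7f  0xdd  0x6a  0x20  0x64  0x60  0x64 ]

  t0: 7f 64 20 53 2b 3e 19 e4
  t1: 7f 6a 64 64 20 f5 53 53
  t2: 7f 7f dd 6a 20 64 60 64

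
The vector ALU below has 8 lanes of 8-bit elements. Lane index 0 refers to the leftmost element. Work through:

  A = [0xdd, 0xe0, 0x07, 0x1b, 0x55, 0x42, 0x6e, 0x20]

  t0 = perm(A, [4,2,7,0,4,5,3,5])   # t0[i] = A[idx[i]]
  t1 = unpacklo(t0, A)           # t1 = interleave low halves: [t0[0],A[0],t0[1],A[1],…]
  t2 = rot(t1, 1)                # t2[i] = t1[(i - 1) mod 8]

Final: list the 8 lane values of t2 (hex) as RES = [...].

RES = [0x1b, 0x55, 0xdd, 0x07, 0xe0, 0x20, 0x07, 0xdd]

→ t0 |55|07|20|dd|55|42|1b|42|
→ t1 |55|dd|07|e0|20|07|dd|1b|
→ t2 |1b|55|dd|07|e0|20|07|dd|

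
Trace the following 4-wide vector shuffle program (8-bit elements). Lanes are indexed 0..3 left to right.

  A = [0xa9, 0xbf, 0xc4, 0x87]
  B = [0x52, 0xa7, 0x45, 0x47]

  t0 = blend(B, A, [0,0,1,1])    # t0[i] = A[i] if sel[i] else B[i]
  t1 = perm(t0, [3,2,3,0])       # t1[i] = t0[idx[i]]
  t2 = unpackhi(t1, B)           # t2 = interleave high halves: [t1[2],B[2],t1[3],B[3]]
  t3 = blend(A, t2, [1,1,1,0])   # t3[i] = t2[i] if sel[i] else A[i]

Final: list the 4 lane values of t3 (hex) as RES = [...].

RES = [ 0x87  0x45  0x52  0x87 ]

  t0: 52 a7 c4 87
  t1: 87 c4 87 52
  t2: 87 45 52 47
  t3: 87 45 52 87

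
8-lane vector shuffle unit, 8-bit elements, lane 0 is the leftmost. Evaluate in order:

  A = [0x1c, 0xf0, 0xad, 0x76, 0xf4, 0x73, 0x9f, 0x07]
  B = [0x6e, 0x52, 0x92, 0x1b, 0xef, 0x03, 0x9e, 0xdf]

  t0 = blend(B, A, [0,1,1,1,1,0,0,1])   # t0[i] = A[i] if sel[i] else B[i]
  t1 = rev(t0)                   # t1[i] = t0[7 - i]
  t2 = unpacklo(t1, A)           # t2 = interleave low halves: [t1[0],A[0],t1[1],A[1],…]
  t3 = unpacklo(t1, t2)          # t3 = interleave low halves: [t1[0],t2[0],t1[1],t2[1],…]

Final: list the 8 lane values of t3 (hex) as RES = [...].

→ t0 |6e|f0|ad|76|f4|03|9e|07|
→ t1 |07|9e|03|f4|76|ad|f0|6e|
→ t2 |07|1c|9e|f0|03|ad|f4|76|
→ t3 |07|07|9e|1c|03|9e|f4|f0|

RES = [0x07, 0x07, 0x9e, 0x1c, 0x03, 0x9e, 0xf4, 0xf0]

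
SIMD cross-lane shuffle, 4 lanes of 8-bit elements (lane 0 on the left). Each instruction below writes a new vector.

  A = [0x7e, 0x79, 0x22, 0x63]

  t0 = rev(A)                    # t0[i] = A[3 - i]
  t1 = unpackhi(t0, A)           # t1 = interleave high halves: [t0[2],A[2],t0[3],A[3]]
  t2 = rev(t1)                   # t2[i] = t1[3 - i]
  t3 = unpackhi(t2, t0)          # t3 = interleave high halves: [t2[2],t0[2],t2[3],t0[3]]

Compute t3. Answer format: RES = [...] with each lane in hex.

  t0: 63 22 79 7e
  t1: 79 22 7e 63
  t2: 63 7e 22 79
  t3: 22 79 79 7e

RES = [0x22, 0x79, 0x79, 0x7e]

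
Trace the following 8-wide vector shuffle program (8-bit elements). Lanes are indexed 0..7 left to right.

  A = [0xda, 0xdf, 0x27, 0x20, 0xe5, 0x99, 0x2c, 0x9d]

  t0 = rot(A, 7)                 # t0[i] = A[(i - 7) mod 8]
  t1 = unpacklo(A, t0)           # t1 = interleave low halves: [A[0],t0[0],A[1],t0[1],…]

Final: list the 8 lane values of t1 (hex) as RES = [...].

RES = [ 0xda  0xdf  0xdf  0x27  0x27  0x20  0x20  0xe5 ]

→ t0 |df|27|20|e5|99|2c|9d|da|
→ t1 |da|df|df|27|27|20|20|e5|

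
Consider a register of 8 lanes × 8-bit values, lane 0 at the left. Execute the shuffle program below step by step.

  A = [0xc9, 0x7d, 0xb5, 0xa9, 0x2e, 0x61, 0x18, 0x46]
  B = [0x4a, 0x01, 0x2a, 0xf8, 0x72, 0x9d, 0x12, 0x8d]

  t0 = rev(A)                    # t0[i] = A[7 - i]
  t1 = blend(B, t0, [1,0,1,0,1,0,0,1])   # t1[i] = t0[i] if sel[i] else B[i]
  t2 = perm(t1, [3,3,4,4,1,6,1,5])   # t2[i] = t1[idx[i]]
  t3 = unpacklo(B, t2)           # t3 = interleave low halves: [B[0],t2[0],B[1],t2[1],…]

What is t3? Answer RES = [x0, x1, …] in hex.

RES = [ 0x4a  0xf8  0x01  0xf8  0x2a  0xa9  0xf8  0xa9 ]

→ t0 |46|18|61|2e|a9|b5|7d|c9|
→ t1 |46|01|61|f8|a9|9d|12|c9|
→ t2 |f8|f8|a9|a9|01|12|01|9d|
→ t3 |4a|f8|01|f8|2a|a9|f8|a9|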